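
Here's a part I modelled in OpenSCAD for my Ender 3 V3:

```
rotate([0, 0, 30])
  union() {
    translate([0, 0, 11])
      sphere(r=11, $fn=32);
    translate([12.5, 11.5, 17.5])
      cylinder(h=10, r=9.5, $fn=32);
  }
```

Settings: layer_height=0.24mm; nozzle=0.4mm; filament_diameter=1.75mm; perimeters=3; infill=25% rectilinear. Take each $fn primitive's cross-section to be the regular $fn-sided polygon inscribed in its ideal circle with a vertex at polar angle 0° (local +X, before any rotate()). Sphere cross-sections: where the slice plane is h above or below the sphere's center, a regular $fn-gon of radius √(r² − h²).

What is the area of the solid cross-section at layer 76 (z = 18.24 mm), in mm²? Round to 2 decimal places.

At z = 18.24 mm: the r=11 sphere slices to a regular 32-gon of circumradius 8.281 (√(r²−h²) with h=7.24 from center) (area = (32/2)·8.281²·sin(360°/32) = 214.08 mm²); the r=9.5 cylinder at (12.5, 11.5) gives a regular 32-gon of circumradius 9.5 (constant along its height) (area = (32/2)·9.500²·sin(360°/32) = 281.71 mm²); Taking the union: the regions partially overlap — summed areas 495.79 mm² minus the doubly-counted overlap 2.50 mm² gives 493.29 mm² — area = 493.29 mm²; (rotated 30° about Z; rotation is an isometry so areas/perimeters/island counts are preserved). Overall, the cross-section is a single solid region. Net area = 493.29 mm².

493.29 mm²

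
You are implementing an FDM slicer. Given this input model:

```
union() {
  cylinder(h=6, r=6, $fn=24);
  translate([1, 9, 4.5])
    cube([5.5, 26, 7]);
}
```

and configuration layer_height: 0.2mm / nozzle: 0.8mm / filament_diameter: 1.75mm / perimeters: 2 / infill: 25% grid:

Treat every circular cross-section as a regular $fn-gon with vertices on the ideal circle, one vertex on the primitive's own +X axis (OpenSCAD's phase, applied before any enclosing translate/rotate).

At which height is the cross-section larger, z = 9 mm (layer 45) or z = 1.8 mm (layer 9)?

layer 45 (z = 9 mm)

Layer 45 (z = 9): the cylinder is not intersected at this z (z outside [0, 6]); the 5.5×26 cube at (1, 9) contributes its full rectangle (area 143.00 mm²); Merging all regions: only the 5.5×26 cube at (1, 9) is present, so the union is just that shape — area = 143.00 mm². So its area = 143.00 mm². Layer 9 (z = 1.8): the cylinder: section is a regular 24-gon, circumradius r=6 (area = (24/2)·6.000²·sin(360°/24) = 111.81 mm²); the cube at (1, 9) is absent (z outside [4.5, 11.5]); Taking the union: only the r=6 cylinder is present, so the union is just that shape — area = 111.81 mm². So its area = 111.81 mm². Layer 45 is larger (143.00 vs 111.81 mm²).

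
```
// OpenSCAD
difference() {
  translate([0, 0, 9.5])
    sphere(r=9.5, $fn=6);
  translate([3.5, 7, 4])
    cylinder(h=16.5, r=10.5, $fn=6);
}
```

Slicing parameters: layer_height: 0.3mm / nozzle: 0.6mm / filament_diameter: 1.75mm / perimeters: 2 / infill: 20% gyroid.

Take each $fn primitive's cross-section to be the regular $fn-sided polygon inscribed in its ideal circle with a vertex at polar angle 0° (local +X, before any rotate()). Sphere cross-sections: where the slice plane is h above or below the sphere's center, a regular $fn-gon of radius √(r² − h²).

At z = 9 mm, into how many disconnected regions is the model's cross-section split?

At z = 9 mm: the r=9.5 sphere contributes a regular 6-gon of circumradius √(9.5²−0.5²) = 9.487; the r=10.5 cylinder at (3.5, 7) contributes a regular 6-gon of circumradius 10.5; Taking the first minus the rest: starting from the r=9.5 sphere, the r=10.5 cylinder at (3.5, 7) partially overlaps it — only the 121.98 mm² overlap (of its 286.44 mm²) is removed, clipping the outline — 1 connected region. The result has 1 disconnected region.

1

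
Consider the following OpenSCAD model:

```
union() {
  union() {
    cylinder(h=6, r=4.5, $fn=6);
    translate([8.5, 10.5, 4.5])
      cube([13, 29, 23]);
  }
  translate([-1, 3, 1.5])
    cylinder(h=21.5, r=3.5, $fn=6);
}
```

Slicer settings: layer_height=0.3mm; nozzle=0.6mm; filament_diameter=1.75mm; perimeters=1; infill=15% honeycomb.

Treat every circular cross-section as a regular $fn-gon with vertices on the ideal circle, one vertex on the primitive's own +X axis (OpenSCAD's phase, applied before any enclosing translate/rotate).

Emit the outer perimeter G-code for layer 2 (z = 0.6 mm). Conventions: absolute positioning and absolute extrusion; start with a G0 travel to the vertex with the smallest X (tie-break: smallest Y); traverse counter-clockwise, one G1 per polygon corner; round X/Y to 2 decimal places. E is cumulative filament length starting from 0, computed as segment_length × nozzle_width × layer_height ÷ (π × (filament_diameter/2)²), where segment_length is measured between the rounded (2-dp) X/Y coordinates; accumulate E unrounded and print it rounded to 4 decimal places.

G0 X-4.50 Y0.00 Z0.60
G1 X-2.25 Y-3.90 E0.3369
G1 X2.25 Y-3.90 E0.6737
G1 X4.50 Y0.00 E1.0107
G1 X2.25 Y3.90 E1.3476
G1 X-2.25 Y3.90 E1.6844
G1 X-4.50 Y0.00 E2.0213

At z = 0.6 mm: the r=4.5 cylinder contributes a regular 6-gon of circumradius 4.5; the cube at (8.5, 10.5) does not reach this height (z outside [4.5, 27.5]); Combining (union): only the r=4.5 cylinder is present, so the union is just that shape — 1 connected region; the cylinder at (-1, 3) is not intersected at this z (z outside [1.5, 23]); Combining (union): only that combined region is present, so the union is just that shape — 1 connected region. The outline is a single polygon with 6 vertices. Extrusion per mm of travel: 0.6 × 0.3 / (π × 0.875²) = 0.074835. Accumulating E over each segment gives final E = 2.0213.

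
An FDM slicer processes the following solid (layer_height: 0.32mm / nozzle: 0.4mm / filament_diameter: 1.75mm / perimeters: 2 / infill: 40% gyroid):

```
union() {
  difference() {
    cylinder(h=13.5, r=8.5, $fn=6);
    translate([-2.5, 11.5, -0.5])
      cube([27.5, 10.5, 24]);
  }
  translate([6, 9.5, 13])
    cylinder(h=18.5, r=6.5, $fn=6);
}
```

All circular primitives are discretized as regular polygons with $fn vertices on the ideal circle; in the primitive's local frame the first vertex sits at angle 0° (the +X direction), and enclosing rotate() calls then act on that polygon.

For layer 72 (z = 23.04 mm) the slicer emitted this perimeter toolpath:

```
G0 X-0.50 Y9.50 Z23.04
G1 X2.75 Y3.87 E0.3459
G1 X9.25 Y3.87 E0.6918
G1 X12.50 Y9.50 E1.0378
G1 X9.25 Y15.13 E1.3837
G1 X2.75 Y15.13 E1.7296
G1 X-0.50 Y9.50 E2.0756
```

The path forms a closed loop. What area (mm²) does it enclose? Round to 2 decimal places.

109.78 mm²

Apply the shoelace formula to the sequence of (X, Y) vertices; enclosed area = 109.78 mm².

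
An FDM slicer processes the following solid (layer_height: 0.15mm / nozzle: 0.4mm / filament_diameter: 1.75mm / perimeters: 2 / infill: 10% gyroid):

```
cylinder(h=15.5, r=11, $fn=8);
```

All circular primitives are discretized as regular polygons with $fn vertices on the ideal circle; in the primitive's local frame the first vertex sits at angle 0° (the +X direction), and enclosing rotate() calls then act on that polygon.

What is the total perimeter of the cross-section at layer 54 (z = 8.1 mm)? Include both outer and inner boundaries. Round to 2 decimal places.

67.35 mm

At z = 8.1 mm: the r=11 cylinder contributes a regular 8-gon of circumradius 11 (perimeter = 2·8·11.000·sin(180°/8) = 67.35 mm). Overall, the cross-section is a single solid region. Total boundary length (outer) = 67.35 mm.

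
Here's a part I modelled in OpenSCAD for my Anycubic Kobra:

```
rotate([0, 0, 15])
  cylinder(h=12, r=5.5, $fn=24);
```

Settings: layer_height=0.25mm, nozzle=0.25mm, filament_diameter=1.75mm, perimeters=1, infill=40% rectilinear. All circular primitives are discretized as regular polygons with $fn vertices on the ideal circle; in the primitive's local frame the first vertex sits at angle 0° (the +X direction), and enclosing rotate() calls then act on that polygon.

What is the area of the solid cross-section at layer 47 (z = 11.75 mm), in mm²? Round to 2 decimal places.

At z = 11.75 mm: the cylinder: section is a regular 24-gon, circumradius r=5.5 (area = (24/2)·5.500²·sin(360°/24) = 93.95 mm²); (whole slice rotated 15° about Z — lengths, areas and connectivity unchanged). Overall, the cross-section is a single solid region. Net area = 93.95 mm².

93.95 mm²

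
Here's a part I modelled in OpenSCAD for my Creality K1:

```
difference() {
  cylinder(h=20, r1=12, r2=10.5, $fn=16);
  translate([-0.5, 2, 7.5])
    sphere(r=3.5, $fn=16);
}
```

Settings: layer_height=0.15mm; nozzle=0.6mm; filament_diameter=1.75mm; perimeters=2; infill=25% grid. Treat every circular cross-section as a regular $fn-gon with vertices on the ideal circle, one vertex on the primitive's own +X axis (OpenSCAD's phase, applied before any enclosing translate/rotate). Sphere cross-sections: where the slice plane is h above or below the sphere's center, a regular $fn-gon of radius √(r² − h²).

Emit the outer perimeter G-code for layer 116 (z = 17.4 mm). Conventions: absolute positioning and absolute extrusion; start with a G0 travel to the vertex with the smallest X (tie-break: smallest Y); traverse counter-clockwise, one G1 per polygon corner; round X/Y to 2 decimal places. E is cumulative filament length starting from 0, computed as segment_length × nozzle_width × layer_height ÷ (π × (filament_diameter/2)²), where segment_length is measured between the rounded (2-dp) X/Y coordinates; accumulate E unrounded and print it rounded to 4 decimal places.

At z = 17.4 mm: the cone (r1=12→r2=10.5) has section circumradius 10.695 here — a regular 16-gon; the sphere at (-0.5, 2) is absent (|z−center|=9.900 > r=3.5); Subtracting the remaining from the first: none of the subtracted shapes is present at this height, so the cone is unchanged — 1 connected region. The outline is a single polygon with 16 vertices. Extrusion per mm of travel: 0.6 × 0.15 / (π × 0.875²) = 0.037418. Accumulating E over each segment gives final E = 2.4982.

G0 X-10.70 Y0.00 Z17.40
G1 X-9.88 Y-4.09 E0.1561
G1 X-7.56 Y-7.56 E0.3123
G1 X-4.09 Y-9.88 E0.4685
G1 X0.00 Y-10.70 E0.6245
G1 X4.09 Y-9.88 E0.7806
G1 X7.56 Y-7.56 E0.9368
G1 X9.88 Y-4.09 E1.0930
G1 X10.70 Y0.00 E1.2491
G1 X9.88 Y4.09 E1.4052
G1 X7.56 Y7.56 E1.5613
G1 X4.09 Y9.88 E1.7175
G1 X0.00 Y10.70 E1.8736
G1 X-4.09 Y9.88 E2.0297
G1 X-7.56 Y7.56 E2.1859
G1 X-9.88 Y4.09 E2.3421
G1 X-10.70 Y0.00 E2.4982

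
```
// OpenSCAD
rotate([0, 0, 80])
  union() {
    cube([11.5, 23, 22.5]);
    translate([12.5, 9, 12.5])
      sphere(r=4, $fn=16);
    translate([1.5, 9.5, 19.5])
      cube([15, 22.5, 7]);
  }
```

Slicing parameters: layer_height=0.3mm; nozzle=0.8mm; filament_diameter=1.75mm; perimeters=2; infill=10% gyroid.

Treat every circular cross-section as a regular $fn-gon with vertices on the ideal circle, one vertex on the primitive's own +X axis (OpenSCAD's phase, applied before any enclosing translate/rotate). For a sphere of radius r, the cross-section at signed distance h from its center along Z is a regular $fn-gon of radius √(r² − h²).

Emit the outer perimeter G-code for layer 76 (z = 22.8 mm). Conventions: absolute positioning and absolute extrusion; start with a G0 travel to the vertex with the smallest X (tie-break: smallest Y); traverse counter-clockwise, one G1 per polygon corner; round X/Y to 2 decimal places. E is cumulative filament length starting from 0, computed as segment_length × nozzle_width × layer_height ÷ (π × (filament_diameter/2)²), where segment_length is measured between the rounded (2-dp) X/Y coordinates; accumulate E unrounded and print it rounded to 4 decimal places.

At z = 22.8 mm: the cube does not reach this height (z outside [0, 22.5]); the sphere at (12.5, 9) does not reach this height (|z−center|=10.300 > r=4); the 15×22.5 cube at (1.5, 9.5) contributes its full rectangle; Merging all regions: only the 15×22.5 cube at (1.5, 9.5) is present, so the union is just that shape — 1 connected region; (rotated 80° about Z; rotation is an isometry so areas/perimeters/island counts are preserved). The outline is a single polygon with 4 vertices. Extrusion per mm of travel: 0.8 × 0.3 / (π × 0.875²) = 0.099780. Accumulating E over each segment gives final E = 7.4834.

G0 X-31.25 Y7.03 Z22.80
G1 X-9.10 Y3.13 E2.2441
G1 X-6.49 Y17.90 E3.7407
G1 X-28.65 Y21.81 E5.9860
G1 X-31.25 Y7.03 E7.4834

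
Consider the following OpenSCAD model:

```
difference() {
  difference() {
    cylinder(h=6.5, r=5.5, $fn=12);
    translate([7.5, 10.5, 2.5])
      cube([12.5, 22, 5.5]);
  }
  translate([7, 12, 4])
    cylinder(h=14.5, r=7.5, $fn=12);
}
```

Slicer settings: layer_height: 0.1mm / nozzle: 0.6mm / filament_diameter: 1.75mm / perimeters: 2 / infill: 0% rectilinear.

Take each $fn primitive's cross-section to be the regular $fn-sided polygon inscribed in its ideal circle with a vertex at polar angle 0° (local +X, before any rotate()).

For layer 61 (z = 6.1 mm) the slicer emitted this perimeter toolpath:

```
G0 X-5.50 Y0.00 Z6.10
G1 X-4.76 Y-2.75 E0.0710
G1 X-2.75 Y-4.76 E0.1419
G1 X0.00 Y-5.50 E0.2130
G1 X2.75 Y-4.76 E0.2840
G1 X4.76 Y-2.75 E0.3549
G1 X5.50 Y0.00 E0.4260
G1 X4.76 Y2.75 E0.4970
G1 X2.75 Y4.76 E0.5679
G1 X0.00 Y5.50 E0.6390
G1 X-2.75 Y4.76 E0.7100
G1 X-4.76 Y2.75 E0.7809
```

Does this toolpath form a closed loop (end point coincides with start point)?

no

Start point (G0): (-5.50, 0.00). End point (last G1): the path does not return to the start — open.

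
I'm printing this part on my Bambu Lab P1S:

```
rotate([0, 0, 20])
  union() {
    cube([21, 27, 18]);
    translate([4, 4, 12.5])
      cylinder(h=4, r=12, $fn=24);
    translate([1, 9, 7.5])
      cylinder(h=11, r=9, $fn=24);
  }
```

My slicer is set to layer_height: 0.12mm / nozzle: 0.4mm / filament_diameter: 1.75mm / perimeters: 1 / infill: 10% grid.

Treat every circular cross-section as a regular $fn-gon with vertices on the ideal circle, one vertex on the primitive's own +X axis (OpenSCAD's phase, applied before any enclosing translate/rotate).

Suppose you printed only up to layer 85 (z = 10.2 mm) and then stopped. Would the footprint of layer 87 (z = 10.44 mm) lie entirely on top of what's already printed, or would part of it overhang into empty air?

entirely on top

Compare the two slices. At z = 10.2: the 21×27 cube contributes its full rectangle (area 567.00 mm²); the cylinder at (4, 4) does not reach this height (z outside [12.5, 16.5]); the cylinder at (1, 9): section is a regular 24-gon, circumradius r=9 (area = (24/2)·9.000²·sin(360°/24) = 251.57 mm²); Taking the union: the regions partially overlap — summed areas 818.57 mm² minus the doubly-counted overlap 143.65 mm² gives 674.92 mm² — area = 674.92 mm²; (rotated 20° about Z; rotation is an isometry so areas/perimeters/island counts are preserved). At z = 10.44: the cube is present — its section is the full 21×27 rectangle (area 567.00 mm²); the cylinder at (4, 4) is not intersected at this z (z outside [12.5, 16.5]); the r=9 cylinder at (1, 9) gives a regular 24-gon of circumradius 9 (constant along its height) (area = (24/2)·9.000²·sin(360°/24) = 251.57 mm²); Taking the union: the regions partially overlap — summed areas 818.57 mm² minus the doubly-counted overlap 143.65 mm² gives 674.92 mm² — area = 674.92 mm²; (rotated 20° about Z; rotation is an isometry so areas/perimeters/island counts are preserved). Checking containment: the cross-section at z = 10.44 is a subset of the cross-section at z = 10.2.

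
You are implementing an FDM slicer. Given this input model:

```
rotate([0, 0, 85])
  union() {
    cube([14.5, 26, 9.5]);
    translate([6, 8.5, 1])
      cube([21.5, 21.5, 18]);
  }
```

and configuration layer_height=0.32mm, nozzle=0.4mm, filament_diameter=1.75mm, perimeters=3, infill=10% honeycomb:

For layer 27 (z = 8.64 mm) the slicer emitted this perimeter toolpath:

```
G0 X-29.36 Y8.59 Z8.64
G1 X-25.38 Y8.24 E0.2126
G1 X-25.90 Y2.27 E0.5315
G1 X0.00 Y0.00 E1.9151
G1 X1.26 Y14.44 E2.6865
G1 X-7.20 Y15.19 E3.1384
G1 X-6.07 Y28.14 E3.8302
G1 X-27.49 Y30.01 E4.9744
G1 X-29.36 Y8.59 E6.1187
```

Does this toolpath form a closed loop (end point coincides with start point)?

Start point (G0): (-29.36, 8.59). End point (last G1): the path returns to the start — closed.

yes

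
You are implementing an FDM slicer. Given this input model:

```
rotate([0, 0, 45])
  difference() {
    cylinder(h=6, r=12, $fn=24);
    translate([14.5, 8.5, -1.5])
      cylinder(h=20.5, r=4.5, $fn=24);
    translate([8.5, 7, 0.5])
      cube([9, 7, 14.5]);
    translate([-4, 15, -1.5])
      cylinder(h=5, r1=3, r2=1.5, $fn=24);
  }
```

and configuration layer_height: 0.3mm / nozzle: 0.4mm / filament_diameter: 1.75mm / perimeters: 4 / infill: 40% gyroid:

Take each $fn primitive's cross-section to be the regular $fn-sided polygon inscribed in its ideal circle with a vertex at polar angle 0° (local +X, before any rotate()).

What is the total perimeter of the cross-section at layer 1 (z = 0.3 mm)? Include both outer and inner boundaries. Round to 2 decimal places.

75.18 mm

At z = 0.3 mm: the r=12 cylinder contributes a regular 24-gon of circumradius 12 (perimeter = 2·24·12.000·sin(180°/24) = 75.18 mm); the r=4.5 cylinder at (14.5, 8.5) gives a regular 24-gon of circumradius 4.5 (constant along its height) (perimeter = 2·24·4.500·sin(180°/24) = 28.19 mm); the cube at (8.5, 7) is not intersected at this z (z outside [0.5, 15]); the cone at (-4, 15): at t=0.360 of its height the radius interpolates to r₁+(r₂−r₁)t = 2.460, giving a regular 24-gon of that circumradius (perimeter = 2·24·2.460·sin(180°/24) = 15.41 mm); Subtracting the remaining from the first: starting from the r=12 cylinder, the r=4.5 cylinder at (14.5, 8.5) misses the remaining region (no effect); the cone at (-4, 15) misses the remaining region (no effect) — boundary = 75.18 mm; (whole slice rotated 45° about Z — lengths, areas and connectivity unchanged). Overall, the cross-section is a single solid region. Total boundary length (outer) = 75.18 mm.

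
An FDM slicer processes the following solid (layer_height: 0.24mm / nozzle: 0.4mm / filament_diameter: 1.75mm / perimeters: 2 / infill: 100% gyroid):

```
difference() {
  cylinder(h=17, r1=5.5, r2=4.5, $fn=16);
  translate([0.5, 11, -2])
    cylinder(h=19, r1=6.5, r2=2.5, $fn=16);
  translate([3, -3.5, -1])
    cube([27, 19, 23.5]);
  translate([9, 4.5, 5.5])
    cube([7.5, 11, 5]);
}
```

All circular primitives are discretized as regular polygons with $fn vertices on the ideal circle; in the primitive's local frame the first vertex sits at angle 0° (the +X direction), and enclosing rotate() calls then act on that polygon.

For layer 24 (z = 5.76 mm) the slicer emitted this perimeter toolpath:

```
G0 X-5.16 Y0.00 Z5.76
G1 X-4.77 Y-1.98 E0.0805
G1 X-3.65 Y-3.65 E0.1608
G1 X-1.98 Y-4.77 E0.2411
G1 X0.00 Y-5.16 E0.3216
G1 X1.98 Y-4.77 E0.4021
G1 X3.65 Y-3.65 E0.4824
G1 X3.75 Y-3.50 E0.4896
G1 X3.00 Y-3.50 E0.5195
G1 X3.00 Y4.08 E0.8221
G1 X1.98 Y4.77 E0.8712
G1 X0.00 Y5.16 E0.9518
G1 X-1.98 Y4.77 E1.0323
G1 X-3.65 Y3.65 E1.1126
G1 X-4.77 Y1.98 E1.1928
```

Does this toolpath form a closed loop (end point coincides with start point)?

Start point (G0): (-5.16, 0.00). End point (last G1): the path does not return to the start — open.

no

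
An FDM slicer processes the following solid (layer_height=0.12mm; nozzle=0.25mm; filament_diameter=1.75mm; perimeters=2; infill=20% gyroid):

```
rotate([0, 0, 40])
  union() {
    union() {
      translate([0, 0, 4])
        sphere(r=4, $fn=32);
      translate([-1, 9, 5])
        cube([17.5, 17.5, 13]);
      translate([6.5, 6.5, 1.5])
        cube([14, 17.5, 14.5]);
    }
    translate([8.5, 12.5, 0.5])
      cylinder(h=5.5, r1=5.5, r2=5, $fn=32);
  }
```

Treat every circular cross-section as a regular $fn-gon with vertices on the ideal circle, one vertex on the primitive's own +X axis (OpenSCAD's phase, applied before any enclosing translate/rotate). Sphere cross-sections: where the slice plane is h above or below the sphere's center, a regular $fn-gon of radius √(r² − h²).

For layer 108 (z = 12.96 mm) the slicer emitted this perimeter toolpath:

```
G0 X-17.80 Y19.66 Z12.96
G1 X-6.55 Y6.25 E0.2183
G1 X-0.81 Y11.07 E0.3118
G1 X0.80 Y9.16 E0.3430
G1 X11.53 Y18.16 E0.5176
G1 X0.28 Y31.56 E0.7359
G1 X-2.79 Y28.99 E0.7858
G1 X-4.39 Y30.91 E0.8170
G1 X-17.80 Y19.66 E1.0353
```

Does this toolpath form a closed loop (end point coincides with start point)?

Start point (G0): (-17.80, 19.66). End point (last G1): the path returns to the start — closed.

yes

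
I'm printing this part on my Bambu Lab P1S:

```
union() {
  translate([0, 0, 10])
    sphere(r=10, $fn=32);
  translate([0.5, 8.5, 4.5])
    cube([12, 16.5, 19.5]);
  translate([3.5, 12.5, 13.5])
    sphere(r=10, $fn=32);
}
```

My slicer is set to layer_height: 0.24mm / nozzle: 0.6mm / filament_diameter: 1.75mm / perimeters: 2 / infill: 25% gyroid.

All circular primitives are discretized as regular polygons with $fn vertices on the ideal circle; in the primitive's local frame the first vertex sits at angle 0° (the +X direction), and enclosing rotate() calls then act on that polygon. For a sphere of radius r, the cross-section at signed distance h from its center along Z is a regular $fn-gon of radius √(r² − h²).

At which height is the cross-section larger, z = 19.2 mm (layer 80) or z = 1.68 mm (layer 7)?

layer 80 (z = 19.2 mm)

Layer 80 (z = 19.2): the sphere: section is a regular 32-gon, circumradius = √(r²−h²) = √(10²−9.2²) = 3.919 (area = (32/2)·3.919²·sin(360°/32) = 47.95 mm²); the 12×16.5 cube at (0.5, 8.5) contributes its full rectangle (area 198.00 mm²); the r=10 sphere at (3.5, 12.5) contributes a regular 32-gon of circumradius √(10²−5.7²) = 8.216 (area = (32/2)·8.216²·sin(360°/32) = 210.73 mm²); Taking the union: the regions partially overlap — summed areas 456.67 mm² minus the doubly-counted overlap 120.09 mm² gives 336.58 mm² — area = 336.58 mm². So its area = 336.58 mm². Layer 7 (z = 1.68): the r=10 sphere slices to a regular 32-gon of circumradius 5.548 (√(r²−h²) with h=8.32 from center) (area = (32/2)·5.548²·sin(360°/32) = 96.07 mm²); the cube at (0.5, 8.5) does not reach this height (z outside [4.5, 24]); the sphere at (3.5, 12.5) is not intersected at this z (|z−center|=11.820 > r=10); Taking the union: only the r=10 sphere is present, so the union is just that shape — area = 96.07 mm². So its area = 96.07 mm². Layer 80 is larger (336.58 vs 96.07 mm²).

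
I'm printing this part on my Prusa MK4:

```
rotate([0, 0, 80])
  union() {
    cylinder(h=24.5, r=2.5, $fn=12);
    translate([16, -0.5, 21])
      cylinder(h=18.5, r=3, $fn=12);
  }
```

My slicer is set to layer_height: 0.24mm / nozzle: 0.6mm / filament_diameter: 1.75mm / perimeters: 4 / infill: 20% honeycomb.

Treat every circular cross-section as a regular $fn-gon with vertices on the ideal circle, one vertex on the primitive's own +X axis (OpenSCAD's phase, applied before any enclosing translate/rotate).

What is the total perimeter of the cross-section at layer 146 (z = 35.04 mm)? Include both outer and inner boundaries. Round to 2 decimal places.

At z = 35.04 mm: the cylinder is absent (z outside [0, 24.5]); the cylinder at (16, -0.5): section is a regular 12-gon, circumradius r=3 (perimeter = 2·12·3.000·sin(180°/12) = 18.63 mm); Combining (union): only the r=3 cylinder at (16, -0.5) is present, so the union is just that shape — boundary = 18.63 mm; (whole slice rotated 80° about Z — lengths, areas and connectivity unchanged). Overall, the cross-section is a single solid region. Total boundary length (outer) = 18.63 mm.

18.63 mm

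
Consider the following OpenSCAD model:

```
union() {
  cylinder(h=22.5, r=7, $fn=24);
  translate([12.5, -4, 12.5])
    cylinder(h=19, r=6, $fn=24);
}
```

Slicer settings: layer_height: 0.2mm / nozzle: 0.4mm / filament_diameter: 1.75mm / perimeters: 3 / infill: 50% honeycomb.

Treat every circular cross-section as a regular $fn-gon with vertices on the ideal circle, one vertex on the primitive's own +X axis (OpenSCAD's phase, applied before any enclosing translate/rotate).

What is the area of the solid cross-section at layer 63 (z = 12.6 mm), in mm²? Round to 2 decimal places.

At z = 12.6 mm: the r=7 cylinder gives a regular 24-gon of circumradius 7 (constant along its height) (area = (24/2)·7.000²·sin(360°/24) = 152.19 mm²); the cylinder at (12.5, -4): section is a regular 24-gon, circumradius r=6 (area = (24/2)·6.000²·sin(360°/24) = 111.81 mm²); Combining (union): the 2 present regions are separate (no shared area or edge), so areas and boundary lengths simply add and each stays a separate island — area = 264.00 mm². Overall, the cross-section has 2 separate islands. Net area = 264.00 mm².

264.00 mm²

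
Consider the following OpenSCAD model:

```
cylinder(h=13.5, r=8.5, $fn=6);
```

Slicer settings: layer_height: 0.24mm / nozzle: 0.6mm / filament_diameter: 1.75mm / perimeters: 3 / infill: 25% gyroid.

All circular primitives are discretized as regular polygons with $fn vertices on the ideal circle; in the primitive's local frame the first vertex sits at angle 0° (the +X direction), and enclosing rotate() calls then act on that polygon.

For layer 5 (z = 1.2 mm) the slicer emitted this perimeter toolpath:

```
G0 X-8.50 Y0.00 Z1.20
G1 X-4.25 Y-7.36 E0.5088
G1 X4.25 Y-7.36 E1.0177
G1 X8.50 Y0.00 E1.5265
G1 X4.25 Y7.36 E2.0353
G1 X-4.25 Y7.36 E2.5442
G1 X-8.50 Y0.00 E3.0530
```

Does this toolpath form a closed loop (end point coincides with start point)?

Start point (G0): (-8.50, 0.00). End point (last G1): the path returns to the start — closed.

yes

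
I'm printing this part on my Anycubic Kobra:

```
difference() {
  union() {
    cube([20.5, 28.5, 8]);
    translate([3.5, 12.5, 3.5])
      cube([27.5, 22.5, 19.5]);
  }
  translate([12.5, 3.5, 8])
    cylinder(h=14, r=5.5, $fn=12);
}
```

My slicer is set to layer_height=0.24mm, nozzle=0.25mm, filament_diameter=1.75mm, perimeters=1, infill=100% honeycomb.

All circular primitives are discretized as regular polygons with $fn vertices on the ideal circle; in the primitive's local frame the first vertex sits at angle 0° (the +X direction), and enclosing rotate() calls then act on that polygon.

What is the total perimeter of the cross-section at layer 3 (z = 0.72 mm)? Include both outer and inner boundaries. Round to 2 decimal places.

At z = 0.72 mm: the cube is present — its section is the full 20.5×28.5 rectangle (perimeter 98.00 mm); the cube at (3.5, 12.5) is absent (z outside [3.5, 23]); Merging all regions: only the 20.5×28.5 cube is present, so the union is just that shape — boundary = 98.00 mm; the cylinder at (12.5, 3.5) does not reach this height (z outside [8, 22]); Subtracting the remaining from the first: none of the subtracted shapes is present at this height, so the result so far is unchanged — boundary = 98.00 mm. Overall, the cross-section is a single solid region. Total boundary length (outer) = 98.00 mm.

98.00 mm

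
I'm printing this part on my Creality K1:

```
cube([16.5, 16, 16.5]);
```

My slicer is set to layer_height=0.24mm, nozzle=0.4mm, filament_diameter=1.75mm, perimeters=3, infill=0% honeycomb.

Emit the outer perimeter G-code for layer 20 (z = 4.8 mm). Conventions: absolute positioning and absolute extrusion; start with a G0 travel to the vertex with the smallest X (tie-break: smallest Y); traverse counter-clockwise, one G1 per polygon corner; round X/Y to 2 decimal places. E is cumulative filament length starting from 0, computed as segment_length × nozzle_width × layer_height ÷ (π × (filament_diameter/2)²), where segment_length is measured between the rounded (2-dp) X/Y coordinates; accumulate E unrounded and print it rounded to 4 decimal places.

G0 X0.00 Y0.00 Z4.80
G1 X16.50 Y0.00 E0.6586
G1 X16.50 Y16.00 E1.2971
G1 X0.00 Y16.00 E1.9557
G1 X0.00 Y0.00 E2.5943

At z = 4.8 mm: the cube (footprint 16.5×16) is included at this height. The outline is a single polygon with 4 vertices. Extrusion per mm of travel: 0.4 × 0.24 / (π × 0.875²) = 0.039912. Accumulating E over each segment gives final E = 2.5943.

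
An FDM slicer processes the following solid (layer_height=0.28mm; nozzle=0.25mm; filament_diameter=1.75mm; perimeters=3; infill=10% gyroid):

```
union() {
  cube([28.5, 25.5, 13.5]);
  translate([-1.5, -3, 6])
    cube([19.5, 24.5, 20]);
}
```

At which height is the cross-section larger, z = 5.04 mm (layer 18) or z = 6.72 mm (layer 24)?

layer 24 (z = 6.72 mm)

Layer 18 (z = 5.04): the cube (footprint 28.5×25.5) is included at this height (area 726.75 mm²); the cube at (-1.5, -3) is absent (z outside [6, 26]); Combining (union): only the 28.5×25.5 cube is present, so the union is just that shape — area = 726.75 mm². So its area = 726.75 mm². Layer 24 (z = 6.72): the 28.5×25.5 cube contributes its full rectangle (area 726.75 mm²); the cube at (-1.5, -3) is present — its section is the full 19.5×24.5 rectangle (area 477.75 mm²); Combining (union): the regions partially overlap — summed areas 1204.50 mm² minus the doubly-counted overlap 387.00 mm² gives 817.50 mm² — area = 817.50 mm². So its area = 817.50 mm². Layer 24 is larger (817.50 vs 726.75 mm²).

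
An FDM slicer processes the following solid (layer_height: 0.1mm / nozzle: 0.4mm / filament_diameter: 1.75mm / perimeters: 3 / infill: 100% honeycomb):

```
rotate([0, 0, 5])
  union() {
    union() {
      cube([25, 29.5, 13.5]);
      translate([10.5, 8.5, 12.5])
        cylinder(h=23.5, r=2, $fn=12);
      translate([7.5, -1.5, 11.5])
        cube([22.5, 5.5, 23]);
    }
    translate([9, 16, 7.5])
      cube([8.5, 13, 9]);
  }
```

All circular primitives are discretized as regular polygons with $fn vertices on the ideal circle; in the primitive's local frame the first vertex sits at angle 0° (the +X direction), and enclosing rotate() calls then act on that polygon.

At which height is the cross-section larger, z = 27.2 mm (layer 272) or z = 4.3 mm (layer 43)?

Layer 272 (z = 27.2): the cube is not intersected at this z (z outside [0, 13.5]); the cylinder at (10.5, 8.5): section is a regular 12-gon, circumradius r=2 (area = (12/2)·2.000²·sin(360°/12) = 12.00 mm²); the cube at (7.5, -1.5) (footprint 22.5×5.5) is included at this height (area 123.75 mm²); Merging all regions: the 2 present regions are separate (no shared area or edge), so areas and boundary lengths simply add and each stays a separate island — area = 135.75 mm²; the cube at (9, 16) is absent (z outside [7.5, 16.5]); Merging all regions: only the result so far is present, so the union is just that shape — area = 135.75 mm²; (rotated 5° about Z; rotation is an isometry so areas/perimeters/island counts are preserved). So its area = 135.75 mm². Layer 43 (z = 4.3): the cube (footprint 25×29.5) is included at this height (area 737.50 mm²); the cylinder at (10.5, 8.5) does not reach this height (z outside [12.5, 36]); the cube at (7.5, -1.5) does not reach this height (z outside [11.5, 34.5]); Merging all regions: only the 25×29.5 cube is present, so the union is just that shape — area = 737.50 mm²; the cube at (9, 16) does not reach this height (z outside [7.5, 16.5]); Merging all regions: only that combined region is present, so the union is just that shape — area = 737.50 mm²; (rotated 5° about Z; rotation is an isometry so areas/perimeters/island counts are preserved). So its area = 737.50 mm². Layer 43 is larger (737.50 vs 135.75 mm²).

layer 43 (z = 4.3 mm)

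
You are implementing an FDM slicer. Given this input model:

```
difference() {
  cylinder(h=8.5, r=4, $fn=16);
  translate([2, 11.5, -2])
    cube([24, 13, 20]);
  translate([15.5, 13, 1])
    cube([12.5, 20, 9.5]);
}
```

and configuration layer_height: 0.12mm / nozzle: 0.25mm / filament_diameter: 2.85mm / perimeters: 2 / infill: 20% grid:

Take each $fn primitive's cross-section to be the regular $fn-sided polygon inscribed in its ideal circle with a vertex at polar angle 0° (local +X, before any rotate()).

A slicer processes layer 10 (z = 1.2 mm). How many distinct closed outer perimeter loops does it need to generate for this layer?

At z = 1.2 mm: the cylinder: section is a regular 16-gon, circumradius r=4; the cube at (2, 11.5) is present — its section is the full 24×13 rectangle; the 12.5×20 cube at (15.5, 13) contributes its full rectangle; Subtracting the remaining from the first: starting from the r=4 cylinder, the 24×13 cube at (2, 11.5) misses the remaining region (no effect); the 12.5×20 cube at (15.5, 13) misses the remaining region (no effect) — 1 connected region. The result has 1 disconnected region.

1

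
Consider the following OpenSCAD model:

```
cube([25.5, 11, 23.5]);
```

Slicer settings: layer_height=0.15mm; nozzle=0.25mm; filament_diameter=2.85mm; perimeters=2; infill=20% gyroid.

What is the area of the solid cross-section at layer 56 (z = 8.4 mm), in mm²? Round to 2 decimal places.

At z = 8.4 mm: the cube (footprint 25.5×11) is included at this height (area 280.50 mm²). Overall, the cross-section is a single solid region. Net area = 280.50 mm².

280.50 mm²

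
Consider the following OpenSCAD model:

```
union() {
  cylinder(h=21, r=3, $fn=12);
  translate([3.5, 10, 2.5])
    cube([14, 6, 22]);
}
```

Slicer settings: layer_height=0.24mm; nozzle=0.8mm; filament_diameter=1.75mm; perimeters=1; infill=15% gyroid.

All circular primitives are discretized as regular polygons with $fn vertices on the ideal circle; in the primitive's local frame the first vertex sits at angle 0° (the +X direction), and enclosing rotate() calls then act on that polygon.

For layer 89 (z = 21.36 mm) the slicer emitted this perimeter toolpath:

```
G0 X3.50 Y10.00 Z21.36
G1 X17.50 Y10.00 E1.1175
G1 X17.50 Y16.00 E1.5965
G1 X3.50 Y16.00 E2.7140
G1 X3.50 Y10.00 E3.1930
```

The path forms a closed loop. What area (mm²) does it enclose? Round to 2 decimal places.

84.00 mm²

Apply the shoelace formula to the sequence of (X, Y) vertices; enclosed area = 84.00 mm².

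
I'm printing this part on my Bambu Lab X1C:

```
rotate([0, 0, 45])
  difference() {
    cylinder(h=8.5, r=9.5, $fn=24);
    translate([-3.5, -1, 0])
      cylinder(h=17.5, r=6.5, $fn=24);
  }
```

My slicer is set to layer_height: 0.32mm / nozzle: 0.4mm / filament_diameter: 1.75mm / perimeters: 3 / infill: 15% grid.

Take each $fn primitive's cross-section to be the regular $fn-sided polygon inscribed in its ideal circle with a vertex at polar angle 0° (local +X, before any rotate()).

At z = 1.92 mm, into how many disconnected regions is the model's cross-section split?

1

At z = 1.92 mm: the r=9.5 cylinder gives a regular 24-gon of circumradius 9.5 (constant along its height); the r=6.5 cylinder at (-3.5, -1) gives a regular 24-gon of circumradius 6.5 (constant along its height); Taking the first minus the rest: starting from the r=9.5 cylinder, the r=6.5 cylinder at (-3.5, -1) partially overlaps it — only the 127.08 mm² overlap (of its 131.22 mm²) is removed, clipping the outline — 1 connected region; (whole slice rotated 45° about Z — lengths, areas and connectivity unchanged). The result has 1 disconnected region.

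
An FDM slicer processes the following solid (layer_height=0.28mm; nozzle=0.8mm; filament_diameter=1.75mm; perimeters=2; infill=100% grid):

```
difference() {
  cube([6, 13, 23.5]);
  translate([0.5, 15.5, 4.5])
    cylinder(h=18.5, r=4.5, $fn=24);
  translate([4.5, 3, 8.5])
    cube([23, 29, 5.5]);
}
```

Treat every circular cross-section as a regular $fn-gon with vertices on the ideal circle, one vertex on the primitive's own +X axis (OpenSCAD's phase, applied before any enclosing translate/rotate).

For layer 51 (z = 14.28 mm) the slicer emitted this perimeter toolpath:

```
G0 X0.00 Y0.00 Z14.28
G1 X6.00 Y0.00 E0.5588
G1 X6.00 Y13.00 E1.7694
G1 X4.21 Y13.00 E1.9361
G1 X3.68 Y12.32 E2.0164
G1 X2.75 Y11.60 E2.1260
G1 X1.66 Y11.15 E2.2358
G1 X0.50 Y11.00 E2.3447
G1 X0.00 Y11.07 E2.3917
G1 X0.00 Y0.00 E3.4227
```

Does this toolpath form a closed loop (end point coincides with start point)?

yes

Start point (G0): (0.00, 0.00). End point (last G1): the path returns to the start — closed.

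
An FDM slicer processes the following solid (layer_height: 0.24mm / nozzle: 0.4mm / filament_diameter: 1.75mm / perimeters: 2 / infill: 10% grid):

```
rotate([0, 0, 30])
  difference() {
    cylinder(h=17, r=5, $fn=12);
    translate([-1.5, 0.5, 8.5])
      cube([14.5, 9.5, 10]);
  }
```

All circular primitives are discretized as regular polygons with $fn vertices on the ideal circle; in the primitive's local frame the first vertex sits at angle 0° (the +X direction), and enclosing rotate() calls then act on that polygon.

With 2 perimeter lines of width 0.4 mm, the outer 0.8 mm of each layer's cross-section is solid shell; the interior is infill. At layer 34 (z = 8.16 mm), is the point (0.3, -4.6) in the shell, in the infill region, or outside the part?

At z = 8.16 mm: the r=5 cylinder contributes a regular 12-gon of circumradius 5; the cube at (-1.5, 0.5) is absent (z outside [8.5, 18.5]); After the difference (first − rest): none of the subtracted shapes is present at this height, so the r=5 cylinder is unchanged — 1 connected region; (whole slice rotated 30° about Z — lengths, areas and connectivity unchanged). Overall, the cross-section is a single solid region. Undo the 30° rotation: the query point maps to (-2.040, -4.134) in the un-rotated model frame. The nearest boundary edge runs (-2.50, -4.33)→(-0.00, -5.00); distance from the point to it = 0.31 mm. The point is inside the cross-section, 0.31 mm from the nearest boundary — within the 0.8 mm shell band (2 × 0.4).

shell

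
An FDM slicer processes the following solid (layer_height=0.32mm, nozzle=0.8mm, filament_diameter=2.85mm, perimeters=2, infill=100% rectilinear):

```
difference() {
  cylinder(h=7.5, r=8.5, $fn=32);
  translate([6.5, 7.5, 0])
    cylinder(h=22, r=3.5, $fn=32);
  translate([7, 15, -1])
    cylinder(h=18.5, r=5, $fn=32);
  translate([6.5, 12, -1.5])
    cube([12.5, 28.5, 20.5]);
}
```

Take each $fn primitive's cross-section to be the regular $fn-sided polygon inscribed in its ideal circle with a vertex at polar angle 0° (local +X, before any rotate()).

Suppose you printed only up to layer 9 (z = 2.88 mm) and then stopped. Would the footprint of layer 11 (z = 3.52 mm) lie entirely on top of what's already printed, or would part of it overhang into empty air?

entirely on top

Compare the two slices. At z = 2.88: the r=8.5 cylinder gives a regular 32-gon of circumradius 8.5 (constant along its height) (area = (32/2)·8.500²·sin(360°/32) = 225.52 mm²); the r=3.5 cylinder at (6.5, 7.5) gives a regular 32-gon of circumradius 3.5 (constant along its height) (area = (32/2)·3.500²·sin(360°/32) = 38.24 mm²); the cylinder at (7, 15): section is a regular 32-gon, circumradius r=5 (area = (32/2)·5.000²·sin(360°/32) = 78.04 mm²); the cube at (6.5, 12) (footprint 12.5×28.5) is included at this height (area 356.25 mm²); After the difference (first − rest): starting from the r=8.5 cylinder (225.52 mm²), the r=3.5 cylinder at (6.5, 7.5) partially overlaps it — only the 8.18 mm² overlap (of its 38.24 mm²) is removed, clipping the outline; the r=5 cylinder at (7, 15) misses the remaining region (no effect); the 12.5×28.5 cube at (6.5, 12) misses the remaining region (no effect) — area = 217.35 mm². At z = 3.52: the r=8.5 cylinder gives a regular 32-gon of circumradius 8.5 (constant along its height) (area = (32/2)·8.500²·sin(360°/32) = 225.52 mm²); the r=3.5 cylinder at (6.5, 7.5) contributes a regular 32-gon of circumradius 3.5 (area = (32/2)·3.500²·sin(360°/32) = 38.24 mm²); the r=5 cylinder at (7, 15) gives a regular 32-gon of circumradius 5 (constant along its height) (area = (32/2)·5.000²·sin(360°/32) = 78.04 mm²); the 12.5×28.5 cube at (6.5, 12) contributes its full rectangle (area 356.25 mm²); Subtracting the remaining from the first: starting from the r=8.5 cylinder (225.52 mm²), the r=3.5 cylinder at (6.5, 7.5) partially overlaps it — only the 8.18 mm² overlap (of its 38.24 mm²) is removed, clipping the outline; the r=5 cylinder at (7, 15) misses the remaining region (no effect); the 12.5×28.5 cube at (6.5, 12) misses the remaining region (no effect) — area = 217.35 mm². Checking containment: the cross-section at z = 3.52 is a subset of the cross-section at z = 2.88.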